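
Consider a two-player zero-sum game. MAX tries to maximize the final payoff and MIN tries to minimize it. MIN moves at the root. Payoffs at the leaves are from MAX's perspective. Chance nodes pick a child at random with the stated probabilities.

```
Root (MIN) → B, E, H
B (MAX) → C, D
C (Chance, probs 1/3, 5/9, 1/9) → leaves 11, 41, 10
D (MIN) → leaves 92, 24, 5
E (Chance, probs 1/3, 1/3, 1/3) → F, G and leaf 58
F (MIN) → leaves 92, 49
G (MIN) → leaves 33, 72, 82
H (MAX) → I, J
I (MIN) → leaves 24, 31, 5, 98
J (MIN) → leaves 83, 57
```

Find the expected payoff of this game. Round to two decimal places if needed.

27.56

C (Chance): 1/3·11 + 5/9·41 + 1/9·10 = 27.56
D (MIN): min(92, 24, 5) = 5
B (MAX): max(27.56, 5) = 27.56
F (MIN): min(92, 49) = 49
G (MIN): min(33, 72, 82) = 33
E (Chance): 1/3·49 + 1/3·33 + 1/3·58 = 46.67
I (MIN): min(24, 31, 5, 98) = 5
J (MIN): min(83, 57) = 57
H (MAX): max(5, 57) = 57
Root (MIN): min(27.56, 46.67, 57) = 27.56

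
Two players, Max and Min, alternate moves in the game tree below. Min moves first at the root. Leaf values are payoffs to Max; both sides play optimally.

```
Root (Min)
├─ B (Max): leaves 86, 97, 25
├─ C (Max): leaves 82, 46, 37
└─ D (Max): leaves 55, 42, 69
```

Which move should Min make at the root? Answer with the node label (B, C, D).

B (Max): max(86, 97, 25) = 97
C (Max): max(82, 46, 37) = 82
D (Max): max(55, 42, 69) = 69
Root (Min): min(97, 82, 69) = 69
Min picks the child with the lowest value: D (value 69).

D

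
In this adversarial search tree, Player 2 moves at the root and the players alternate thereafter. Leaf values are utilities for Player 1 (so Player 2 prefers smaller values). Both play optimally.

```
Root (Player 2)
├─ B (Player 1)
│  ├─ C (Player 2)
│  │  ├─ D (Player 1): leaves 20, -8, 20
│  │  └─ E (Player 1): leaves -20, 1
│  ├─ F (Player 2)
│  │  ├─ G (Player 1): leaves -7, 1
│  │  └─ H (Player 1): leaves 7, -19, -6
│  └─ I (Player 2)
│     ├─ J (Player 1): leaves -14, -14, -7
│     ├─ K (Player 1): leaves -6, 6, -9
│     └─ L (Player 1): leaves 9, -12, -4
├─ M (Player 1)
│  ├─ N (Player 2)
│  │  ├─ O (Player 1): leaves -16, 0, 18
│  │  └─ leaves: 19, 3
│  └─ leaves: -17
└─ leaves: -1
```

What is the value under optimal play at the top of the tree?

-1

D (Player 1): max(20, -8, 20) = 20
E (Player 1): max(-20, 1) = 1
C (Player 2): min(20, 1) = 1
G (Player 1): max(-7, 1) = 1
H (Player 1): max(7, -19, -6) = 7
F (Player 2): min(1, 7) = 1
J (Player 1): max(-14, -14, -7) = -7
K (Player 1): max(-6, 6, -9) = 6
L (Player 1): max(9, -12, -4) = 9
I (Player 2): min(-7, 6, 9) = -7
B (Player 1): max(1, 1, -7) = 1
O (Player 1): max(-16, 0, 18) = 18
N (Player 2): min(18, 19, 3) = 3
M (Player 1): max(3, -17) = 3
Root (Player 2): min(1, 3, -1) = -1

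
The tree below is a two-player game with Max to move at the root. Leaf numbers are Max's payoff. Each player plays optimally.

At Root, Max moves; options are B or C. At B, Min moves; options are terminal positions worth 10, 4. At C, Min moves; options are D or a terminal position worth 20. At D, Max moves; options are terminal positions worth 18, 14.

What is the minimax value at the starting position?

B (Min): min(10, 4) = 4
D (Max): max(18, 14) = 18
C (Min): min(18, 20) = 18
Root (Max): max(4, 18) = 18

18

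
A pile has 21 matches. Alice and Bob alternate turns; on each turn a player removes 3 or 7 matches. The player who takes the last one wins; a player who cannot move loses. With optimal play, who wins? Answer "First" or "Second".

Positions where the player to move wins (W) vs loses (L):
i:   0  1  2  3  4  5  6  7  8  9 10 11 12 13 14 15 16 17 18 19 20 21
     L  L  L  W  W  W  L  W  W  W  L  L  L  W  W  W  L  W  W  W  L  L
Position 21 is L, so the second player wins.

Second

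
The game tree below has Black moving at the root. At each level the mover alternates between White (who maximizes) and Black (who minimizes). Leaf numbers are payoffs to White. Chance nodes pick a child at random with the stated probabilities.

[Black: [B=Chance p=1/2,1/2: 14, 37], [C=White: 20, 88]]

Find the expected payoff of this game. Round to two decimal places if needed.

B (Chance): 1/2·14 + 1/2·37 = 25.5
C (White): max(20, 88) = 88
Root (Black): min(25.5, 88) = 25.5

25.5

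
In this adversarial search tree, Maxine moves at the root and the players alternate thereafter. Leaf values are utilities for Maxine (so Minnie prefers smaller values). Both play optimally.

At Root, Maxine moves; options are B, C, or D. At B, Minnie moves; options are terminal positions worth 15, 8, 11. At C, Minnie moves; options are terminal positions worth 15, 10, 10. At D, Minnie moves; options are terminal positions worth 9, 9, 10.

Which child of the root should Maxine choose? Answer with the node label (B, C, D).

B (Minnie): min(15, 8, 11) = 8
C (Minnie): min(15, 10, 10) = 10
D (Minnie): min(9, 9, 10) = 9
Root (Maxine): max(8, 10, 9) = 10
Maxine picks the child with the highest value: C (value 10).

C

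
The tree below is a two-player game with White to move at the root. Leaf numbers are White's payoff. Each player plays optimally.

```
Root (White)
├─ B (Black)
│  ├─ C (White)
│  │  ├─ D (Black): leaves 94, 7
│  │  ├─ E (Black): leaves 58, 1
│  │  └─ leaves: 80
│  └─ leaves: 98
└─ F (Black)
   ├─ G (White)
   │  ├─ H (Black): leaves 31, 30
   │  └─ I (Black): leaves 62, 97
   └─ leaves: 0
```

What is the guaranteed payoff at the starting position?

D (Black): min(94, 7) = 7
E (Black): min(58, 1) = 1
C (White): max(7, 1, 80) = 80
B (Black): min(80, 98) = 80
H (Black): min(31, 30) = 30
I (Black): min(62, 97) = 62
G (White): max(30, 62) = 62
F (Black): min(62, 0) = 0
Root (White): max(80, 0) = 80

80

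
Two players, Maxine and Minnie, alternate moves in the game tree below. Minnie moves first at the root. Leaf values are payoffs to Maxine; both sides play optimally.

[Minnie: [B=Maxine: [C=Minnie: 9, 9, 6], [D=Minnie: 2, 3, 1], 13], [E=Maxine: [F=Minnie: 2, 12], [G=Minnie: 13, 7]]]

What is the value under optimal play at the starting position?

C (Minnie): min(9, 9, 6) = 6
D (Minnie): min(2, 3, 1) = 1
B (Maxine): max(6, 1, 13) = 13
F (Minnie): min(2, 12) = 2
G (Minnie): min(13, 7) = 7
E (Maxine): max(2, 7) = 7
Root (Minnie): min(13, 7) = 7

7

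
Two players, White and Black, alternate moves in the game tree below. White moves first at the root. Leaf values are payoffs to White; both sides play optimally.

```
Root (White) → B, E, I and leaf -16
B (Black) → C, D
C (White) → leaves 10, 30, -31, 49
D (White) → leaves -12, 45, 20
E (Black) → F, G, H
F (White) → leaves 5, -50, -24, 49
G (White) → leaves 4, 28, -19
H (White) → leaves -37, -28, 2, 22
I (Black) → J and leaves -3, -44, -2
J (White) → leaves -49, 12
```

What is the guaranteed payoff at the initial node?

C (White): max(10, 30, -31, 49) = 49
D (White): max(-12, 45, 20) = 45
B (Black): min(49, 45) = 45
F (White): max(5, -50, -24, 49) = 49
G (White): max(4, 28, -19) = 28
H (White): max(-37, -28, 2, 22) = 22
E (Black): min(49, 28, 22) = 22
J (White): max(-49, 12) = 12
I (Black): min(12, -3, -44, -2) = -44
Root (White): max(45, 22, -44, -16) = 45

45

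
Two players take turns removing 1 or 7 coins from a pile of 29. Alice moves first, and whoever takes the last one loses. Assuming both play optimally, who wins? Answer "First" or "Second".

i:   0  1  2  3  4  5  6  7  8  9 10 11 12 13 14 15 16 17 18 19 20 21 22 23 24 25 26 27 28 29
     W  L  W  L  W  L  W  L  W  L  W  L  W  L  W  L  W  L  W  L  W  L  W  L  W  L  W  L  W  L
Position 29 is L, so the second player wins.

Second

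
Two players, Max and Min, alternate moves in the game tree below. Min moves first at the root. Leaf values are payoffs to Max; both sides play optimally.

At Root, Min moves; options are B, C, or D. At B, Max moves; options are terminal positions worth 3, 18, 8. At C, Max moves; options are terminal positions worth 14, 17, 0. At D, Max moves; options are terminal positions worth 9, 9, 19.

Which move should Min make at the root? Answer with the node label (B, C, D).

B (Max): max(3, 18, 8) = 18
C (Max): max(14, 17, 0) = 17
D (Max): max(9, 9, 19) = 19
Root (Min): min(18, 17, 19) = 17
Min picks the child with the lowest value: C (value 17).

C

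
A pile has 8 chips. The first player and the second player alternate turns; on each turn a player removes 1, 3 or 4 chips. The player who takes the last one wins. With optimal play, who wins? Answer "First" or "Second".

First

Mark each pile size as W (mover wins) or L (mover loses):
i:   0  1  2  3  4  5  6  7  8
     L  W  L  W  W  W  W  L  W
Position 8 is W, so the first player wins.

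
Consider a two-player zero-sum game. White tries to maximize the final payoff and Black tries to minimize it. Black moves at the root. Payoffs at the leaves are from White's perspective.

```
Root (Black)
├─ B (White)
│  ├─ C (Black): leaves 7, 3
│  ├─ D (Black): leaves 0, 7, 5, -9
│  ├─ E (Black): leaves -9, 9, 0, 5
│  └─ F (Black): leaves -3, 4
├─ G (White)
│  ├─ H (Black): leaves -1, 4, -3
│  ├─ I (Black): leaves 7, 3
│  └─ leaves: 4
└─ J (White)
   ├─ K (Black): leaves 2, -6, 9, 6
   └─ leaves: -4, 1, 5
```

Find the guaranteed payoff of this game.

C (Black): min(7, 3) = 3
D (Black): min(0, 7, 5, -9) = -9
E (Black): min(-9, 9, 0, 5) = -9
F (Black): min(-3, 4) = -3
B (White): max(3, -9, -9, -3) = 3
H (Black): min(-1, 4, -3) = -3
I (Black): min(7, 3) = 3
G (White): max(-3, 3, 4) = 4
K (Black): min(2, -6, 9, 6) = -6
J (White): max(-6, -4, 1, 5) = 5
Root (Black): min(3, 4, 5) = 3

3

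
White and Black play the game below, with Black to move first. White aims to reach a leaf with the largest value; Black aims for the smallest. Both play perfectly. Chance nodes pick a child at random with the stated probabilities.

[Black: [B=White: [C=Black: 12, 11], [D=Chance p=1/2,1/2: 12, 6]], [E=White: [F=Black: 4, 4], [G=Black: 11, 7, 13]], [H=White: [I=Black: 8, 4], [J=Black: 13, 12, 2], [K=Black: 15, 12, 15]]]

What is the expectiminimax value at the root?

7

C (Black): min(12, 11) = 11
D (Chance): 1/2·12 + 1/2·6 = 9
B (White): max(11, 9) = 11
F (Black): min(4, 4) = 4
G (Black): min(11, 7, 13) = 7
E (White): max(4, 7) = 7
I (Black): min(8, 4) = 4
J (Black): min(13, 12, 2) = 2
K (Black): min(15, 12, 15) = 12
H (White): max(4, 2, 12) = 12
Root (Black): min(11, 7, 12) = 7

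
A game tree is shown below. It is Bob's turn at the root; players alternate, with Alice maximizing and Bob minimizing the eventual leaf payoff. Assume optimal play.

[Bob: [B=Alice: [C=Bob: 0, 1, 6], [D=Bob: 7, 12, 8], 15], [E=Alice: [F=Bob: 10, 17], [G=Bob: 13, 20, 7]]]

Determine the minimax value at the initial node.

10

C (Bob): min(0, 1, 6) = 0
D (Bob): min(7, 12, 8) = 7
B (Alice): max(0, 7, 15) = 15
F (Bob): min(10, 17) = 10
G (Bob): min(13, 20, 7) = 7
E (Alice): max(10, 7) = 10
Root (Bob): min(15, 10) = 10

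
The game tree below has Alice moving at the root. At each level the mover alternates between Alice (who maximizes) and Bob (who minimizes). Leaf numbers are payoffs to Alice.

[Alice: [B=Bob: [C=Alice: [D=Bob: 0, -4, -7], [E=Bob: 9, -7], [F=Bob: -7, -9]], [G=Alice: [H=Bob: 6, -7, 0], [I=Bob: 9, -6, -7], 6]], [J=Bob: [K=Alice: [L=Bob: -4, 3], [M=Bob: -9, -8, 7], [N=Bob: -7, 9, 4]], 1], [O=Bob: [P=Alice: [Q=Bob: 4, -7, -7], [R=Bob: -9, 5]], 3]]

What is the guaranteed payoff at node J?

-4

L: min(-4, 3) = -4
M: min(-9, -8, 7) = -9
N: min(-7, 9, 4) = -7
K: max(-4, -9, -7) = -4
J: min(-4, 1) = -4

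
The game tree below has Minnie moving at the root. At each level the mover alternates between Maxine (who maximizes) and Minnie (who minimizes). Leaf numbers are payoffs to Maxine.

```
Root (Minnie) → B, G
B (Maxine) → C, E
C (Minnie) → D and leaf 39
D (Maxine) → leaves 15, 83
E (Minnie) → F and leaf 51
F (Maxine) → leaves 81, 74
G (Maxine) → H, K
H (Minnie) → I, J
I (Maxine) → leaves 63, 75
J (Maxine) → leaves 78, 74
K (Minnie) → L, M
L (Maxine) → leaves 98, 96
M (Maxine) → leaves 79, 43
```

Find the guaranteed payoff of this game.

D (Maxine): max(15, 83) = 83
C (Minnie): min(83, 39) = 39
F (Maxine): max(81, 74) = 81
E (Minnie): min(81, 51) = 51
B (Maxine): max(39, 51) = 51
I (Maxine): max(63, 75) = 75
J (Maxine): max(78, 74) = 78
H (Minnie): min(75, 78) = 75
L (Maxine): max(98, 96) = 98
M (Maxine): max(79, 43) = 79
K (Minnie): min(98, 79) = 79
G (Maxine): max(75, 79) = 79
Root (Minnie): min(51, 79) = 51

51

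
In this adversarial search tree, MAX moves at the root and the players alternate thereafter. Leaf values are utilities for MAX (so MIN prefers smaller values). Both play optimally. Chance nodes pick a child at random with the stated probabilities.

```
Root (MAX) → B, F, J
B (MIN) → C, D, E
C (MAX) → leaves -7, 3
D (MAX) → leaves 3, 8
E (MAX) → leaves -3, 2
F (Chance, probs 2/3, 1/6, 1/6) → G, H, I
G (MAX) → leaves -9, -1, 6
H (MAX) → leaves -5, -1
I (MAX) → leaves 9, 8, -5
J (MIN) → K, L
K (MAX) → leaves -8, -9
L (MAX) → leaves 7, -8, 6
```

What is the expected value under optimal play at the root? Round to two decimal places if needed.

C (MAX): max(-7, 3) = 3
D (MAX): max(3, 8) = 8
E (MAX): max(-3, 2) = 2
B (MIN): min(3, 8, 2) = 2
G (MAX): max(-9, -1, 6) = 6
H (MAX): max(-5, -1) = -1
I (MAX): max(9, 8, -5) = 9
F (Chance): 2/3·6 + 1/6·-1 + 1/6·9 = 5.33
K (MAX): max(-8, -9) = -8
L (MAX): max(7, -8, 6) = 7
J (MIN): min(-8, 7) = -8
Root (MAX): max(2, 5.33, -8) = 5.33

5.33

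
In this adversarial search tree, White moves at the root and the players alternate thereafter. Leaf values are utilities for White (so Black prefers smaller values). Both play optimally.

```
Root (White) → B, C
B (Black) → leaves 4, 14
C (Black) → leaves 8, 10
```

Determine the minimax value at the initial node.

B (Black): min(4, 14) = 4
C (Black): min(8, 10) = 8
Root (White): max(4, 8) = 8

8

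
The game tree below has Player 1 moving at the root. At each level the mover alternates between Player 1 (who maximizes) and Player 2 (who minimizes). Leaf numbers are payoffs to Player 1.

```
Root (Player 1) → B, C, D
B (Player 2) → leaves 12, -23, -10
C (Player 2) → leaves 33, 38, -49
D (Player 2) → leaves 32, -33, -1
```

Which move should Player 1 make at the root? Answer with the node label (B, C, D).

B

B (Player 2): min(12, -23, -10) = -23
C (Player 2): min(33, 38, -49) = -49
D (Player 2): min(32, -33, -1) = -33
Root (Player 1): max(-23, -49, -33) = -23
Player 1 picks the child with the highest value: B (value -23).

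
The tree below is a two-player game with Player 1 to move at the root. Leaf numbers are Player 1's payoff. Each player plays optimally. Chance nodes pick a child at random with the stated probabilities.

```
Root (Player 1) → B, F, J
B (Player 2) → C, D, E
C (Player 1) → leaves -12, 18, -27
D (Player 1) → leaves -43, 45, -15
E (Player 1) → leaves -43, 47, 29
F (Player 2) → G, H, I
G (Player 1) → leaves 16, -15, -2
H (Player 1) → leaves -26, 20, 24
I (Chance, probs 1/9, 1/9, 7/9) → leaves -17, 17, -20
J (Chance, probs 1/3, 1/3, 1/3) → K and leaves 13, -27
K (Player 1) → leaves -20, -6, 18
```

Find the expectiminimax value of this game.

18

C (Player 1): max(-12, 18, -27) = 18
D (Player 1): max(-43, 45, -15) = 45
E (Player 1): max(-43, 47, 29) = 47
B (Player 2): min(18, 45, 47) = 18
G (Player 1): max(16, -15, -2) = 16
H (Player 1): max(-26, 20, 24) = 24
I (Chance): 1/9·-17 + 1/9·17 + 7/9·-20 = -15.56
F (Player 2): min(16, 24, -15.56) = -15.56
K (Player 1): max(-20, -6, 18) = 18
J (Chance): 1/3·18 + 1/3·13 + 1/3·-27 = 1.33
Root (Player 1): max(18, -15.56, 1.33) = 18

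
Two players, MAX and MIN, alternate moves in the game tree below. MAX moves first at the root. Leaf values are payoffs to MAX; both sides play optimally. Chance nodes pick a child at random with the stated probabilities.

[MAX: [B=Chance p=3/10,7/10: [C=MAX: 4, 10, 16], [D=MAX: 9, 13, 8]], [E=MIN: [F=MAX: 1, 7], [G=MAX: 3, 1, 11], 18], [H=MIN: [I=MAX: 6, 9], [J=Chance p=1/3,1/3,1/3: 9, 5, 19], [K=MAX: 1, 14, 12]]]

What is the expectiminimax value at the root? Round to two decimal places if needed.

C (MAX): max(4, 10, 16) = 16
D (MAX): max(9, 13, 8) = 13
B (Chance): 3/10·16 + 7/10·13 = 13.9
F (MAX): max(1, 7) = 7
G (MAX): max(3, 1, 11) = 11
E (MIN): min(7, 11, 18) = 7
I (MAX): max(6, 9) = 9
J (Chance): 1/3·9 + 1/3·5 + 1/3·19 = 11
K (MAX): max(1, 14, 12) = 14
H (MIN): min(9, 11, 14) = 9
Root (MAX): max(13.9, 7, 9) = 13.9

13.9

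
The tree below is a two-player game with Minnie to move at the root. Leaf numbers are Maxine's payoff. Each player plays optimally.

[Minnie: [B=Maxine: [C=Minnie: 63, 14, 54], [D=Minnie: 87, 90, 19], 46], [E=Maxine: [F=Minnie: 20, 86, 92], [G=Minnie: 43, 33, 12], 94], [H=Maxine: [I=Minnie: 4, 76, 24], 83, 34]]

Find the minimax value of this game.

46

C (Minnie): min(63, 14, 54) = 14
D (Minnie): min(87, 90, 19) = 19
B (Maxine): max(14, 19, 46) = 46
F (Minnie): min(20, 86, 92) = 20
G (Minnie): min(43, 33, 12) = 12
E (Maxine): max(20, 12, 94) = 94
I (Minnie): min(4, 76, 24) = 4
H (Maxine): max(4, 83, 34) = 83
Root (Minnie): min(46, 94, 83) = 46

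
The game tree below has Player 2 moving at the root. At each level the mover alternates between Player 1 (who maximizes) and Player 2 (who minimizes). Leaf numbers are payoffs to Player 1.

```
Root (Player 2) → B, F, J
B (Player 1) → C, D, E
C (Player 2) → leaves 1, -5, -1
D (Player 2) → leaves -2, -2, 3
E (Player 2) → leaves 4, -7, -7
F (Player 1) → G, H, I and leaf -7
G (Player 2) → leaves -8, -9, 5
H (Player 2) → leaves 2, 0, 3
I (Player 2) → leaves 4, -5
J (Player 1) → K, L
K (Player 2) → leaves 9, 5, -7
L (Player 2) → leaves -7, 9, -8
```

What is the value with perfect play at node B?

-2

C: min(1, -5, -1) = -5
D: min(-2, -2, 3) = -2
E: min(4, -7, -7) = -7
B: max(-5, -2, -7) = -2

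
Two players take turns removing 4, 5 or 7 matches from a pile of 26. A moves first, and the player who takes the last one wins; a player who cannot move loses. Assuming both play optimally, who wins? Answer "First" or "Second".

First

Positions where the player to move wins (W) vs loses (L):
i:   0  1  2  3  4  5  6  7  8  9 10 11 12 13 14 15 16 17 18 19 20 21 22 23 24 25 26
     L  L  L  L  W  W  W  W  W  W  W  L  L  L  L  W  W  W  W  W  W  W  L  L  L  L  W
Position 26 is W, so the first player wins.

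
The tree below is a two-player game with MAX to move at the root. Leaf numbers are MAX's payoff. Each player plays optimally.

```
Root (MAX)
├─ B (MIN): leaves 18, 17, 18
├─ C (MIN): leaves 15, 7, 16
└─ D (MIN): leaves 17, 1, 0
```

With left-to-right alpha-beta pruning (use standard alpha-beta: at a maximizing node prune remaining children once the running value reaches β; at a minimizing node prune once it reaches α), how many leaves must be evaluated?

B [α=-∞,β=+∞]: v=17
C [α=17,β=+∞]: v=15 after child 1 ≤ α → α-cutoff, skip 2
D [α=17,β=+∞]: v=17 after child 1 ≤ α → α-cutoff, skip 2
Root [α=-∞,β=+∞]: v=17
Leaves evaluated: 5 of 9.

5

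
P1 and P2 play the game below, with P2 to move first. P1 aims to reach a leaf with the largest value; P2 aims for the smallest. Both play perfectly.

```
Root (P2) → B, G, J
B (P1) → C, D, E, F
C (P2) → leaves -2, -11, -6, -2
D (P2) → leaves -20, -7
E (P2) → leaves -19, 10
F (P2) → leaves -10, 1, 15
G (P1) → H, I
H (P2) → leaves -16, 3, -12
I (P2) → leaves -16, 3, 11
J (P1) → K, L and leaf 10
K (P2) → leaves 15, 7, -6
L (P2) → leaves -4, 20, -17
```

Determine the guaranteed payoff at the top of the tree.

-16

C (P2): min(-2, -11, -6, -2) = -11
D (P2): min(-20, -7) = -20
E (P2): min(-19, 10) = -19
F (P2): min(-10, 1, 15) = -10
B (P1): max(-11, -20, -19, -10) = -10
H (P2): min(-16, 3, -12) = -16
I (P2): min(-16, 3, 11) = -16
G (P1): max(-16, -16) = -16
K (P2): min(15, 7, -6) = -6
L (P2): min(-4, 20, -17) = -17
J (P1): max(-6, -17, 10) = 10
Root (P2): min(-10, -16, 10) = -16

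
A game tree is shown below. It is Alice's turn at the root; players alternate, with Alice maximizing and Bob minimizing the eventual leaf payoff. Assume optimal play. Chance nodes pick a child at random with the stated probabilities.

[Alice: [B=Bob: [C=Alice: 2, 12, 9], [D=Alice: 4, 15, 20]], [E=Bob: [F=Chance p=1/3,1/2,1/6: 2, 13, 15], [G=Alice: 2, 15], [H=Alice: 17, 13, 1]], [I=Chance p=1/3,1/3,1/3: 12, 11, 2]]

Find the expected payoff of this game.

C (Alice): max(2, 12, 9) = 12
D (Alice): max(4, 15, 20) = 20
B (Bob): min(12, 20) = 12
F (Chance): 1/3·2 + 1/2·13 + 1/6·15 = 9.67
G (Alice): max(2, 15) = 15
H (Alice): max(17, 13, 1) = 17
E (Bob): min(9.67, 15, 17) = 9.67
I (Chance): 1/3·12 + 1/3·11 + 1/3·2 = 8.33
Root (Alice): max(12, 9.67, 8.33) = 12

12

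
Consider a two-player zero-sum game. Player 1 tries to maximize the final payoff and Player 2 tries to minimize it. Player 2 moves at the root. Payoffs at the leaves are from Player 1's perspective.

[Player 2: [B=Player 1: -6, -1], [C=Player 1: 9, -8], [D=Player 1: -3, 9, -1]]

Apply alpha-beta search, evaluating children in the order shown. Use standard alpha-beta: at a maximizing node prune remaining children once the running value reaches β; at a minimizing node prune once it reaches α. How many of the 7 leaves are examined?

5

B [α=-∞,β=+∞]: v=-1
C [α=-∞,β=-1]: v=9 after child 1 ≥ β → β-cutoff, skip 1
D [α=-∞,β=-1]: v=9 after child 2 ≥ β → β-cutoff, skip 1
Root [α=-∞,β=+∞]: v=-1
Leaves evaluated: 5 of 7.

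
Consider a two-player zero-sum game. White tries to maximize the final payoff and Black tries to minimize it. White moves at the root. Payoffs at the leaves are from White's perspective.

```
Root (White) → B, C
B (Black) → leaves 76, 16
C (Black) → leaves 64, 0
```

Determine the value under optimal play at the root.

B (Black): min(76, 16) = 16
C (Black): min(64, 0) = 0
Root (White): max(16, 0) = 16

16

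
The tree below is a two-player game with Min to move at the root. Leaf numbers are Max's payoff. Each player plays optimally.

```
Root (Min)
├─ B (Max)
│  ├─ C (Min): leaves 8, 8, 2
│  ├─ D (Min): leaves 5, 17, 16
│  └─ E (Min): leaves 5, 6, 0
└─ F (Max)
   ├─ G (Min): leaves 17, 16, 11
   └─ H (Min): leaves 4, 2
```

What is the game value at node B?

5

C: min(8, 8, 2) = 2
D: min(5, 17, 16) = 5
E: min(5, 6, 0) = 0
B: max(2, 5, 0) = 5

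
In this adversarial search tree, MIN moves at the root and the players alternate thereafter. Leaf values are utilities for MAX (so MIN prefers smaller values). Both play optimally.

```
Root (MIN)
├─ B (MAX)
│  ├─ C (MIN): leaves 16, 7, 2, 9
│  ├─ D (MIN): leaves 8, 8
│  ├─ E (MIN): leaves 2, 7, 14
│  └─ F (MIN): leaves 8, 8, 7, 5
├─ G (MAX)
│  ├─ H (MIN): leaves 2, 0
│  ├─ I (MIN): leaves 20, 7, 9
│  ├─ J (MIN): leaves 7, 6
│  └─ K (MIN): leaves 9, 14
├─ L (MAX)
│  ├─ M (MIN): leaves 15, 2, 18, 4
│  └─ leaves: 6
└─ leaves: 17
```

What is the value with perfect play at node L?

M: min(15, 2, 18, 4) = 2
L: max(2, 6) = 6

6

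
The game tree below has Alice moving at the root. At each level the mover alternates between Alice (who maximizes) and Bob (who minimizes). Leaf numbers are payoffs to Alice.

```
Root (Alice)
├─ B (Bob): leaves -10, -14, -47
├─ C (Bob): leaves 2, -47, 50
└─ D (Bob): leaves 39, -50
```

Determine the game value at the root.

-47

B (Bob): min(-10, -14, -47) = -47
C (Bob): min(2, -47, 50) = -47
D (Bob): min(39, -50) = -50
Root (Alice): max(-47, -47, -50) = -47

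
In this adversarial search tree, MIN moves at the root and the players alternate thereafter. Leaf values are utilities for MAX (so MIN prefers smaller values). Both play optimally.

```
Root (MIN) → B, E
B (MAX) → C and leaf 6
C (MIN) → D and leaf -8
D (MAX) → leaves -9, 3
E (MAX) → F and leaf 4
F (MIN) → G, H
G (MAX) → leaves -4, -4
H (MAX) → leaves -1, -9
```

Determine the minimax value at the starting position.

D (MAX): max(-9, 3) = 3
C (MIN): min(3, -8) = -8
B (MAX): max(-8, 6) = 6
G (MAX): max(-4, -4) = -4
H (MAX): max(-1, -9) = -1
F (MIN): min(-4, -1) = -4
E (MAX): max(-4, 4) = 4
Root (MIN): min(6, 4) = 4

4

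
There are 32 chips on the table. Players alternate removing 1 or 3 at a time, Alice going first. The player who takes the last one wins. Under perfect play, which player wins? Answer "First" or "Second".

i:   0  1  2  3  4  5  6  7  8  9 10 11 12 13 14 15 16 17 18 19 20 21 22 23 24 25 26 27 28 29 30 31 32
     L  W  L  W  L  W  L  W  L  W  L  W  L  W  L  W  L  W  L  W  L  W  L  W  L  W  L  W  L  W  L  W  L
Position 32 is L, so the second player wins.

Second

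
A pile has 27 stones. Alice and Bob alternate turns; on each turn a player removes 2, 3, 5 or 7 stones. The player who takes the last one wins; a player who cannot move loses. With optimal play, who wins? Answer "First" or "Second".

Second

Compute winning (W) and losing (L) positions by backward induction:
i:   0  1  2  3  4  5  6  7  8  9 10 11 12 13 14 15 16 17 18 19 20 21 22 23 24 25 26 27
     L  L  W  W  W  W  W  W  W  L  L  W  W  W  W  W  W  W  L  L  W  W  W  W  W  W  W  L
Position 27 is L, so the second player wins.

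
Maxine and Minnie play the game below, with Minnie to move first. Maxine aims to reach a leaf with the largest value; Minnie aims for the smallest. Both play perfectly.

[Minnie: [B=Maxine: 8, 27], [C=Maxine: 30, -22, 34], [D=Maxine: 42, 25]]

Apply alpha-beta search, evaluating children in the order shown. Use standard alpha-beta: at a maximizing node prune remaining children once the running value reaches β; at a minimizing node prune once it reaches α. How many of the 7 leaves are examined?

B [α=-∞,β=+∞]: v=27
C [α=-∞,β=27]: v=30 after child 1 ≥ β → β-cutoff, skip 2
D [α=-∞,β=27]: v=42 after child 1 ≥ β → β-cutoff, skip 1
Root [α=-∞,β=+∞]: v=27
Leaves evaluated: 4 of 7.

4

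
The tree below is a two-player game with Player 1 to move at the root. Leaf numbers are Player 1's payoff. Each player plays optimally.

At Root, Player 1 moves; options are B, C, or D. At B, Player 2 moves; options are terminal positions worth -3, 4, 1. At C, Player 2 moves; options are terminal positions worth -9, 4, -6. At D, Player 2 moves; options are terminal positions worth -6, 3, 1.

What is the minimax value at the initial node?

-3

B (Player 2): min(-3, 4, 1) = -3
C (Player 2): min(-9, 4, -6) = -9
D (Player 2): min(-6, 3, 1) = -6
Root (Player 1): max(-3, -9, -6) = -3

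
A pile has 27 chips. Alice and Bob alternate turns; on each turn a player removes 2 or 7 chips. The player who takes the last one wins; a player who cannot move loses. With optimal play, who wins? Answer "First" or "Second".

W/L table (W = player to move can force a win):
i:   0  1  2  3  4  5  6  7  8  9 10 11 12 13 14 15 16 17 18 19 20 21 22 23 24 25 26 27
     L  L  W  W  L  L  W  W  W  L  L  W  W  L  L  W  W  W  L  L  W  W  L  L  W  W  W  L
Position 27 is L, so the second player wins.

Second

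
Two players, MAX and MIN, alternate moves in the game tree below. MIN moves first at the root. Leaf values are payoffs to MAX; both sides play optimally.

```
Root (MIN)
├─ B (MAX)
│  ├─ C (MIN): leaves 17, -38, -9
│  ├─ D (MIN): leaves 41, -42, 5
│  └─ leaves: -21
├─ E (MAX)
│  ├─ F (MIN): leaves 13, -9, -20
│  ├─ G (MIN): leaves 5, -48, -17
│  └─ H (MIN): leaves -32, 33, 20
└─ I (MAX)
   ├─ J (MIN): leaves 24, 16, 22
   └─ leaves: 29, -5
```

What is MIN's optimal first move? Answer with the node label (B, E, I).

C (MIN): min(17, -38, -9) = -38
D (MIN): min(41, -42, 5) = -42
B (MAX): max(-38, -42, -21) = -21
F (MIN): min(13, -9, -20) = -20
G (MIN): min(5, -48, -17) = -48
H (MIN): min(-32, 33, 20) = -32
E (MAX): max(-20, -48, -32) = -20
J (MIN): min(24, 16, 22) = 16
I (MAX): max(16, 29, -5) = 29
Root (MIN): min(-21, -20, 29) = -21
MIN picks the child with the lowest value: B (value -21).

B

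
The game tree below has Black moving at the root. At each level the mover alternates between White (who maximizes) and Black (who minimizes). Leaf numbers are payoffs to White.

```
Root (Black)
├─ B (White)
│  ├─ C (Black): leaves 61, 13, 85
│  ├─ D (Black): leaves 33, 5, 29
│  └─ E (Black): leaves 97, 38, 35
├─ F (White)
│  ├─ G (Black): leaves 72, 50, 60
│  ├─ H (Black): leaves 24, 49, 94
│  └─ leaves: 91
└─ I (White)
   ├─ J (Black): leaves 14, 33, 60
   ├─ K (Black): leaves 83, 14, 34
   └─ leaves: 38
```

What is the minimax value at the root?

35

C (Black): min(61, 13, 85) = 13
D (Black): min(33, 5, 29) = 5
E (Black): min(97, 38, 35) = 35
B (White): max(13, 5, 35) = 35
G (Black): min(72, 50, 60) = 50
H (Black): min(24, 49, 94) = 24
F (White): max(50, 24, 91) = 91
J (Black): min(14, 33, 60) = 14
K (Black): min(83, 14, 34) = 14
I (White): max(14, 14, 38) = 38
Root (Black): min(35, 91, 38) = 35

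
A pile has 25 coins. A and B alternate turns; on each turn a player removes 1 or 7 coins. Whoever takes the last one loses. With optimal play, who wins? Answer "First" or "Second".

Second

i:   0  1  2  3  4  5  6  7  8  9 10 11 12 13 14 15 16 17 18 19 20 21 22 23 24 25
     W  L  W  L  W  L  W  L  W  L  W  L  W  L  W  L  W  L  W  L  W  L  W  L  W  L
Position 25 is L, so the second player wins.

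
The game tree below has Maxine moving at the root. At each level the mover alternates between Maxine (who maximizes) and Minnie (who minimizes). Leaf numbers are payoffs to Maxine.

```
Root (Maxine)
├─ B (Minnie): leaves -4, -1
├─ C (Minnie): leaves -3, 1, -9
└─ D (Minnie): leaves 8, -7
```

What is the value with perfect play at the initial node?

B (Minnie): min(-4, -1) = -4
C (Minnie): min(-3, 1, -9) = -9
D (Minnie): min(8, -7) = -7
Root (Maxine): max(-4, -9, -7) = -4

-4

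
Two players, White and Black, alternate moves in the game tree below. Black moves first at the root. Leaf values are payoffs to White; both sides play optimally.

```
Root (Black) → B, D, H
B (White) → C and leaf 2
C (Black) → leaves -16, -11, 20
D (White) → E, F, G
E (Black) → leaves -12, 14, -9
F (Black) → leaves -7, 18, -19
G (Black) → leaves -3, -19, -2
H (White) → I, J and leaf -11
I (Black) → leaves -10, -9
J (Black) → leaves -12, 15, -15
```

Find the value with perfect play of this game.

C (Black): min(-16, -11, 20) = -16
B (White): max(-16, 2) = 2
E (Black): min(-12, 14, -9) = -12
F (Black): min(-7, 18, -19) = -19
G (Black): min(-3, -19, -2) = -19
D (White): max(-12, -19, -19) = -12
I (Black): min(-10, -9) = -10
J (Black): min(-12, 15, -15) = -15
H (White): max(-10, -15, -11) = -10
Root (Black): min(2, -12, -10) = -12

-12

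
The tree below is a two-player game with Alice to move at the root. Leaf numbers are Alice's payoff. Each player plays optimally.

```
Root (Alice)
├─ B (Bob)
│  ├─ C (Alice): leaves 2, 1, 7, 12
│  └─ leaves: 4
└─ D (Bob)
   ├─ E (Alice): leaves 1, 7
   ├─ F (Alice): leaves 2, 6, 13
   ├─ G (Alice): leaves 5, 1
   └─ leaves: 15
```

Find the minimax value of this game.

5

C (Alice): max(2, 1, 7, 12) = 12
B (Bob): min(12, 4) = 4
E (Alice): max(1, 7) = 7
F (Alice): max(2, 6, 13) = 13
G (Alice): max(5, 1) = 5
D (Bob): min(7, 13, 5, 15) = 5
Root (Alice): max(4, 5) = 5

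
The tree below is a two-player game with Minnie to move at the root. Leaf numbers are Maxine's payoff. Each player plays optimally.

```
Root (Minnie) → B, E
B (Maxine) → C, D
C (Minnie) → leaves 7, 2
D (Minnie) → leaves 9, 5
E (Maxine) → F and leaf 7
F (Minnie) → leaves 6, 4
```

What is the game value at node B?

5

C: min(7, 2) = 2
D: min(9, 5) = 5
B: max(2, 5) = 5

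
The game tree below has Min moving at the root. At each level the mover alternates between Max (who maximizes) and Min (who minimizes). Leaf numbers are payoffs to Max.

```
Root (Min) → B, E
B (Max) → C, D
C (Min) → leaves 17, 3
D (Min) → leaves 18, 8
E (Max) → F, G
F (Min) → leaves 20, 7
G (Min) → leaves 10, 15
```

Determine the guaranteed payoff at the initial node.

8

C (Min): min(17, 3) = 3
D (Min): min(18, 8) = 8
B (Max): max(3, 8) = 8
F (Min): min(20, 7) = 7
G (Min): min(10, 15) = 10
E (Max): max(7, 10) = 10
Root (Min): min(8, 10) = 8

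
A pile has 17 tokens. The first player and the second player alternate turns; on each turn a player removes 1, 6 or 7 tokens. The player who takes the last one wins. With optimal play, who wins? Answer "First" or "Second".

First

Compute winning (W) and losing (L) positions by backward induction:
i:   0  1  2  3  4  5  6  7  8  9 10 11 12 13 14 15 16 17
     L  W  L  W  L  W  W  W  W  W  W  W  L  W  L  W  L  W
Position 17 is W, so the first player wins.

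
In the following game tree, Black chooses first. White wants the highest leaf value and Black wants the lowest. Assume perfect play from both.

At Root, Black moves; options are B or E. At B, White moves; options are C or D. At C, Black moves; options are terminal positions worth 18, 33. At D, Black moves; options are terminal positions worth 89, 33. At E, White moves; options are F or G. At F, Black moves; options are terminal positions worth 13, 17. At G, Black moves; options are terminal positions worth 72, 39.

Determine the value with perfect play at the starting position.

C (Black): min(18, 33) = 18
D (Black): min(89, 33) = 33
B (White): max(18, 33) = 33
F (Black): min(13, 17) = 13
G (Black): min(72, 39) = 39
E (White): max(13, 39) = 39
Root (Black): min(33, 39) = 33

33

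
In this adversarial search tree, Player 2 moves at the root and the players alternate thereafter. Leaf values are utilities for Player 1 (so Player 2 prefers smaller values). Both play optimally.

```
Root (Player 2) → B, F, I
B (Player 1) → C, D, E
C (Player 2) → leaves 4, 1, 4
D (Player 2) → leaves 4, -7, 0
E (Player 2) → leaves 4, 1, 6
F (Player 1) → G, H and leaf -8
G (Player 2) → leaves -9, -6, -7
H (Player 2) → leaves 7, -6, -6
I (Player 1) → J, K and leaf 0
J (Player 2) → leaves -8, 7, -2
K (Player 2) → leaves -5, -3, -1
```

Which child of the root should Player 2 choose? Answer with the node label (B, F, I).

F

C (Player 2): min(4, 1, 4) = 1
D (Player 2): min(4, -7, 0) = -7
E (Player 2): min(4, 1, 6) = 1
B (Player 1): max(1, -7, 1) = 1
G (Player 2): min(-9, -6, -7) = -9
H (Player 2): min(7, -6, -6) = -6
F (Player 1): max(-9, -6, -8) = -6
J (Player 2): min(-8, 7, -2) = -8
K (Player 2): min(-5, -3, -1) = -5
I (Player 1): max(-8, -5, 0) = 0
Root (Player 2): min(1, -6, 0) = -6
Player 2 picks the child with the lowest value: F (value -6).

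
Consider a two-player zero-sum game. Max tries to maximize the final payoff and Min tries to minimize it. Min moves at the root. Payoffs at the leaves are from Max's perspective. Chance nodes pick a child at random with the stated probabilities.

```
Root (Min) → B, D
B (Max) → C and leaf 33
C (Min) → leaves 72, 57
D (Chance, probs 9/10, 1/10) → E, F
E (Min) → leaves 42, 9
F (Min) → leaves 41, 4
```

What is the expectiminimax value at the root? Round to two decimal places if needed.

C (Min): min(72, 57) = 57
B (Max): max(57, 33) = 57
E (Min): min(42, 9) = 9
F (Min): min(41, 4) = 4
D (Chance): 9/10·9 + 1/10·4 = 8.5
Root (Min): min(57, 8.5) = 8.5

8.5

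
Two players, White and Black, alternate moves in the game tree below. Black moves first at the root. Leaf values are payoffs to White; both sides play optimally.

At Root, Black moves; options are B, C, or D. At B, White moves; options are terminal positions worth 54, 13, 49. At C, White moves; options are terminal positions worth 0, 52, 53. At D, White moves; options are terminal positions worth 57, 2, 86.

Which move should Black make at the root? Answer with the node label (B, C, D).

B (White): max(54, 13, 49) = 54
C (White): max(0, 52, 53) = 53
D (White): max(57, 2, 86) = 86
Root (Black): min(54, 53, 86) = 53
Black picks the child with the lowest value: C (value 53).

C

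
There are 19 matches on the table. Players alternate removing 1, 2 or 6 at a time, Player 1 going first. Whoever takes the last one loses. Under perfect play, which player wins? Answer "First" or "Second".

W/L table (W = player to move can force a win):
i:   0  1  2  3  4  5  6  7  8  9 10 11 12 13 14 15 16 17 18 19
     W  L  W  W  L  W  W  W  L  W  W  L  W  W  W  L  W  W  L  W
Position 19 is W, so the first player wins.

First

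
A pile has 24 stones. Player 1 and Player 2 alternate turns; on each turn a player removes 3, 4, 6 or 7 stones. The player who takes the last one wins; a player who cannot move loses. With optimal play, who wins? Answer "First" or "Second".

i:   0  1  2  3  4  5  6  7  8  9 10 11 12 13 14 15 16 17 18 19 20 21 22 23 24
     L  L  L  W  W  W  W  W  W  W  L  L  L  W  W  W  W  W  W  W  L  L  L  W  W
Position 24 is W, so the first player wins.

First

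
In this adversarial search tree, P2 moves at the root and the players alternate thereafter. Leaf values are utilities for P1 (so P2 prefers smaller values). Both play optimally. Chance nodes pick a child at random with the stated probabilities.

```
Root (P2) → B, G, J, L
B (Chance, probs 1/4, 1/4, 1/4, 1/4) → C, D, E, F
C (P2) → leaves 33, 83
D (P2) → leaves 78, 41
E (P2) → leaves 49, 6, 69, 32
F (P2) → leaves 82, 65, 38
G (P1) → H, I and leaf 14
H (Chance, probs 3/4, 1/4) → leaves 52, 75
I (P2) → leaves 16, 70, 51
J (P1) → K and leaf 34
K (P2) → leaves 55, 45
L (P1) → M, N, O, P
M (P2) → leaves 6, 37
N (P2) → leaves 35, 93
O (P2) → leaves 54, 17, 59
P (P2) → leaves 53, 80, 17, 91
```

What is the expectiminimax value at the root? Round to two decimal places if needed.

C (P2): min(33, 83) = 33
D (P2): min(78, 41) = 41
E (P2): min(49, 6, 69, 32) = 6
F (P2): min(82, 65, 38) = 38
B (Chance): 1/4·33 + 1/4·41 + 1/4·6 + 1/4·38 = 29.5
H (Chance): 3/4·52 + 1/4·75 = 57.75
I (P2): min(16, 70, 51) = 16
G (P1): max(57.75, 16, 14) = 57.75
K (P2): min(55, 45) = 45
J (P1): max(45, 34) = 45
M (P2): min(6, 37) = 6
N (P2): min(35, 93) = 35
O (P2): min(54, 17, 59) = 17
P (P2): min(53, 80, 17, 91) = 17
L (P1): max(6, 35, 17, 17) = 35
Root (P2): min(29.5, 57.75, 45, 35) = 29.5

29.5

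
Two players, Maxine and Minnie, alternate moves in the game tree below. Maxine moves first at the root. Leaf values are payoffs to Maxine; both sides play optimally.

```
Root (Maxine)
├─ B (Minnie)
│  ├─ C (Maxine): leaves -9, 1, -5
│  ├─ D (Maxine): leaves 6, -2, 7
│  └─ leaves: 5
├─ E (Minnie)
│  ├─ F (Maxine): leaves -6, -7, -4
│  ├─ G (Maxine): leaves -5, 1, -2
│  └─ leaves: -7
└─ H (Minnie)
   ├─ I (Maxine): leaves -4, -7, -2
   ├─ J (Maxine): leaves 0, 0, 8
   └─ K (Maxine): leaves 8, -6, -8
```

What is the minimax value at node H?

-2

I: max(-4, -7, -2) = -2
J: max(0, 0, 8) = 8
K: max(8, -6, -8) = 8
H: min(-2, 8, 8) = -2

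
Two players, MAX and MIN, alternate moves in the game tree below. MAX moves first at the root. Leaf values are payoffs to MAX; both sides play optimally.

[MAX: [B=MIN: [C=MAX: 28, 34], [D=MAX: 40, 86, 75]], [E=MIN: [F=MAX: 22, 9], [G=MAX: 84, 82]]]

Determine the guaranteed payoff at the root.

C (MAX): max(28, 34) = 34
D (MAX): max(40, 86, 75) = 86
B (MIN): min(34, 86) = 34
F (MAX): max(22, 9) = 22
G (MAX): max(84, 82) = 84
E (MIN): min(22, 84) = 22
Root (MAX): max(34, 22) = 34

34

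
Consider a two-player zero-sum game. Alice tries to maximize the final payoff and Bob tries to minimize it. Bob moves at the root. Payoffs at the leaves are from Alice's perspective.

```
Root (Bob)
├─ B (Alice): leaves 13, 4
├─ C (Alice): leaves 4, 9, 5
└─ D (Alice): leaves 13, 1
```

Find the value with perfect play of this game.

B (Alice): max(13, 4) = 13
C (Alice): max(4, 9, 5) = 9
D (Alice): max(13, 1) = 13
Root (Bob): min(13, 9, 13) = 9

9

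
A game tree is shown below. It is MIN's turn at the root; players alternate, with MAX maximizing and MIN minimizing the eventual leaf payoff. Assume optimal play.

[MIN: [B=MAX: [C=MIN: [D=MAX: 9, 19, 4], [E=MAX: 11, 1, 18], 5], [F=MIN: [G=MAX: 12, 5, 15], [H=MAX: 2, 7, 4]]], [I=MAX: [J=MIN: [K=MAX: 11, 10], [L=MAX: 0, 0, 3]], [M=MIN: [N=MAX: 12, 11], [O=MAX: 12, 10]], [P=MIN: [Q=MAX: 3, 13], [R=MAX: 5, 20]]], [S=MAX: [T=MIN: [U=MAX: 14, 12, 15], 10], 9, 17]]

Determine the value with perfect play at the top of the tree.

D (MAX): max(9, 19, 4) = 19
E (MAX): max(11, 1, 18) = 18
C (MIN): min(19, 18, 5) = 5
G (MAX): max(12, 5, 15) = 15
H (MAX): max(2, 7, 4) = 7
F (MIN): min(15, 7) = 7
B (MAX): max(5, 7) = 7
K (MAX): max(11, 10) = 11
L (MAX): max(0, 0, 3) = 3
J (MIN): min(11, 3) = 3
N (MAX): max(12, 11) = 12
O (MAX): max(12, 10) = 12
M (MIN): min(12, 12) = 12
Q (MAX): max(3, 13) = 13
R (MAX): max(5, 20) = 20
P (MIN): min(13, 20) = 13
I (MAX): max(3, 12, 13) = 13
U (MAX): max(14, 12, 15) = 15
T (MIN): min(15, 10) = 10
S (MAX): max(10, 9, 17) = 17
Root (MIN): min(7, 13, 17) = 7

7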